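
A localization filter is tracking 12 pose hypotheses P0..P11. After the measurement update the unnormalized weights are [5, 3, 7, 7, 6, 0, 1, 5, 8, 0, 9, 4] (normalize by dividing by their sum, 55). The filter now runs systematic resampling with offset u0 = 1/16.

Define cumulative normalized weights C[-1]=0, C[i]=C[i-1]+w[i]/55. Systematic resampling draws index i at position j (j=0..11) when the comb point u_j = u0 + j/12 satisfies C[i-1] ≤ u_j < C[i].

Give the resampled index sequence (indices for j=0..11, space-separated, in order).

C = [1/11, 8/55, 3/11, 2/5, 28/55, 28/55, 29/55, 34/55, 42/55, 42/55, 51/55, 1]
j=0: u_0=1/16 ∈ [0, 1/11) → index 0
j=1: u_1=7/48 ∈ [8/55, 3/11) → index 2
j=2: u_2=11/48 ∈ [8/55, 3/11) → index 2
j=3: u_3=5/16 ∈ [3/11, 2/5) → index 3
j=4: u_4=19/48 ∈ [3/11, 2/5) → index 3
j=5: u_5=23/48 ∈ [2/5, 28/55) → index 4
j=6: u_6=9/16 ∈ [29/55, 34/55) → index 7
j=7: u_7=31/48 ∈ [34/55, 42/55) → index 8
j=8: u_8=35/48 ∈ [34/55, 42/55) → index 8
j=9: u_9=13/16 ∈ [42/55, 51/55) → index 10
j=10: u_10=43/48 ∈ [42/55, 51/55) → index 10
j=11: u_11=47/48 ∈ [51/55, 1) → index 11

0 2 2 3 3 4 7 8 8 10 10 11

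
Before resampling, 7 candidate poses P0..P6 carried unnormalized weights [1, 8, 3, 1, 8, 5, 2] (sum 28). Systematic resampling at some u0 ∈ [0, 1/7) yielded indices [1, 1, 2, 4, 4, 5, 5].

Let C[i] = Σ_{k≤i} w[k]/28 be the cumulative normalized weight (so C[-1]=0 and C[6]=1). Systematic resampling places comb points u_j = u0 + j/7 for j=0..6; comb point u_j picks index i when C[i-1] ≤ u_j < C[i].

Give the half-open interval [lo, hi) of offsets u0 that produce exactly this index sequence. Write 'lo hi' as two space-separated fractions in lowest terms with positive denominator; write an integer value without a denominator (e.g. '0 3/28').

1/28 1/14

C = [1/28, 9/28, 3/7, 13/28, 3/4, 13/14, 1]
j=0 picked index 1: u0 ∈ [1/28, 9/28)
j=1 picked index 1: u0 ∈ [-3/28, 5/28)
j=2 picked index 2: u0 ∈ [1/28, 1/7)
j=3 picked index 4: u0 ∈ [1/28, 9/28)
j=4 picked index 4: u0 ∈ [-3/28, 5/28)
j=5 picked index 5: u0 ∈ [1/28, 3/14)
j=6 picked index 5: u0 ∈ [-3/28, 1/14)
intersection: [1/28, 1/14)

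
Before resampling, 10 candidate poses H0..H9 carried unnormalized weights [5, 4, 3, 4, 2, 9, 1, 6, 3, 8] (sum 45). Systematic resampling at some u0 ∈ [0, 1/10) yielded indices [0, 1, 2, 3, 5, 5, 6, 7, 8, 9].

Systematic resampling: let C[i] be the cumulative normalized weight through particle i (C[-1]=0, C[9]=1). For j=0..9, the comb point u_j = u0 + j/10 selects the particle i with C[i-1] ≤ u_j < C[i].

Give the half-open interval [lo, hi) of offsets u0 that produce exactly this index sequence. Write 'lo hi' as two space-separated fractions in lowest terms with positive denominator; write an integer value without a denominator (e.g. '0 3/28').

1/90 1/45

C = [1/9, 1/5, 4/15, 16/45, 2/5, 3/5, 28/45, 34/45, 37/45, 1]
j=0 picked index 0: u0 ∈ [0, 1/9)
j=1 picked index 1: u0 ∈ [1/90, 1/10)
j=2 picked index 2: u0 ∈ [0, 1/15)
j=3 picked index 3: u0 ∈ [-1/30, 1/18)
j=4 picked index 5: u0 ∈ [0, 1/5)
j=5 picked index 5: u0 ∈ [-1/10, 1/10)
j=6 picked index 6: u0 ∈ [0, 1/45)
j=7 picked index 7: u0 ∈ [-7/90, 1/18)
j=8 picked index 8: u0 ∈ [-2/45, 1/45)
j=9 picked index 9: u0 ∈ [-7/90, 1/10)
intersection: [1/90, 1/45)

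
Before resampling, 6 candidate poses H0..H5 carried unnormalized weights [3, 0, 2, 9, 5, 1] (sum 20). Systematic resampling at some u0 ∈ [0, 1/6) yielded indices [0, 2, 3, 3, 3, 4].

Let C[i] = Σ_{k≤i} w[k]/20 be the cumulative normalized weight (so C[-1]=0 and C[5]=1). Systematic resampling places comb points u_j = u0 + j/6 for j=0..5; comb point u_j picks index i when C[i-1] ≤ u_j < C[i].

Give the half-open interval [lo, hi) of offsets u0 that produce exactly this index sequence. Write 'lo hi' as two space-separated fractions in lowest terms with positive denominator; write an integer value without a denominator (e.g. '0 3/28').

C = [3/20, 3/20, 1/4, 7/10, 19/20, 1]
j=0 picked index 0: u0 ∈ [0, 3/20)
j=1 picked index 2: u0 ∈ [-1/60, 1/12)
j=2 picked index 3: u0 ∈ [-1/12, 11/30)
j=3 picked index 3: u0 ∈ [-1/4, 1/5)
j=4 picked index 3: u0 ∈ [-5/12, 1/30)
j=5 picked index 4: u0 ∈ [-2/15, 7/60)
intersection: [0, 1/30)

0 1/30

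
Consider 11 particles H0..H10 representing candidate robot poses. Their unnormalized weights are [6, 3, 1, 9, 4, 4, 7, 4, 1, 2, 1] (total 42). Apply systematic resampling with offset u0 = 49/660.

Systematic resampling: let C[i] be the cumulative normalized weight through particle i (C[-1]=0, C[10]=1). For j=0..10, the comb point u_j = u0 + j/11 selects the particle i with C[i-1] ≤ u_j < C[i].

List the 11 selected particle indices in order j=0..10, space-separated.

0 1 3 3 3 4 5 6 6 7 10

C = [1/7, 3/14, 5/21, 19/42, 23/42, 9/14, 17/21, 19/21, 13/14, 41/42, 1]
j=0: u_0=49/660 ∈ [0, 1/7) → index 0
j=1: u_1=109/660 ∈ [1/7, 3/14) → index 1
j=2: u_2=169/660 ∈ [5/21, 19/42) → index 3
j=3: u_3=229/660 ∈ [5/21, 19/42) → index 3
j=4: u_4=289/660 ∈ [5/21, 19/42) → index 3
j=5: u_5=349/660 ∈ [19/42, 23/42) → index 4
j=6: u_6=409/660 ∈ [23/42, 9/14) → index 5
j=7: u_7=469/660 ∈ [9/14, 17/21) → index 6
j=8: u_8=529/660 ∈ [9/14, 17/21) → index 6
j=9: u_9=589/660 ∈ [17/21, 19/21) → index 7
j=10: u_10=59/60 ∈ [41/42, 1) → index 10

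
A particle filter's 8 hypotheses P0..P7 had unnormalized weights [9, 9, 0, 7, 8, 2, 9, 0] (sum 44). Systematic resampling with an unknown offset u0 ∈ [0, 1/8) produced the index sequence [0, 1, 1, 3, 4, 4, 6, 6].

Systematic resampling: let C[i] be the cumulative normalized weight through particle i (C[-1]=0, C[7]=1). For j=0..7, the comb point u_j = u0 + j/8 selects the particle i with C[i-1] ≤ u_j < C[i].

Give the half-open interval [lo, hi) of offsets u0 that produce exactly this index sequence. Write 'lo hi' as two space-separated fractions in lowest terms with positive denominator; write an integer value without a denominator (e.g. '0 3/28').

C = [9/44, 9/22, 9/22, 25/44, 3/4, 35/44, 1, 1]
j=0 picked index 0: u0 ∈ [0, 9/44)
j=1 picked index 1: u0 ∈ [7/88, 25/88)
j=2 picked index 1: u0 ∈ [-1/22, 7/44)
j=3 picked index 3: u0 ∈ [3/88, 17/88)
j=4 picked index 4: u0 ∈ [3/44, 1/4)
j=5 picked index 4: u0 ∈ [-5/88, 1/8)
j=6 picked index 6: u0 ∈ [1/22, 1/4)
j=7 picked index 6: u0 ∈ [-7/88, 1/8)
intersection: [7/88, 1/8)

7/88 1/8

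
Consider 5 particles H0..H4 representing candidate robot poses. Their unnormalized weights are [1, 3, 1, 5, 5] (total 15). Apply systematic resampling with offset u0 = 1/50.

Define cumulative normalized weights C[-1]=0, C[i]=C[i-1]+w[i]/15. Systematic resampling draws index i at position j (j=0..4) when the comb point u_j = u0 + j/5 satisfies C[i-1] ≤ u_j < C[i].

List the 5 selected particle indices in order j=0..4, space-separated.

0 1 3 3 4

C = [1/15, 4/15, 1/3, 2/3, 1]
j=0: u_0=1/50 ∈ [0, 1/15) → index 0
j=1: u_1=11/50 ∈ [1/15, 4/15) → index 1
j=2: u_2=21/50 ∈ [1/3, 2/3) → index 3
j=3: u_3=31/50 ∈ [1/3, 2/3) → index 3
j=4: u_4=41/50 ∈ [2/3, 1) → index 4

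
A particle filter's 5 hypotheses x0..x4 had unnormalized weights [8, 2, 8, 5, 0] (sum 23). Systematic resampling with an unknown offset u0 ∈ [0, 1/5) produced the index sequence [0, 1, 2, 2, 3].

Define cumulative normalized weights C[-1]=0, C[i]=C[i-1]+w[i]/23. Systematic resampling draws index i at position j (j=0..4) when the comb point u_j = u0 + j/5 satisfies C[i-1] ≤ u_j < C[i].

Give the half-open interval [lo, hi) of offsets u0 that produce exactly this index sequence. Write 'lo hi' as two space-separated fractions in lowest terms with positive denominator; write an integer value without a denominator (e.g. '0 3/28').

C = [8/23, 10/23, 18/23, 1, 1]
j=0 picked index 0: u0 ∈ [0, 8/23)
j=1 picked index 1: u0 ∈ [17/115, 27/115)
j=2 picked index 2: u0 ∈ [4/115, 44/115)
j=3 picked index 2: u0 ∈ [-19/115, 21/115)
j=4 picked index 3: u0 ∈ [-2/115, 1/5)
intersection: [17/115, 21/115)

17/115 21/115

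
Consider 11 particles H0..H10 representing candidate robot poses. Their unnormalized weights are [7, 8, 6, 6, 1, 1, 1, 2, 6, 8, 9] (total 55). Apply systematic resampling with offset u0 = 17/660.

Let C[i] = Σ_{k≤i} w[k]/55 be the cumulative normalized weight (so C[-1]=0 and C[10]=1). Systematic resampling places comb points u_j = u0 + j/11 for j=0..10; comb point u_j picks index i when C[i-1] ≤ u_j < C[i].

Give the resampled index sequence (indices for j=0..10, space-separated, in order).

0 0 1 2 3 3 7 8 9 10 10

C = [7/55, 3/11, 21/55, 27/55, 28/55, 29/55, 6/11, 32/55, 38/55, 46/55, 1]
j=0: u_0=17/660 ∈ [0, 7/55) → index 0
j=1: u_1=7/60 ∈ [0, 7/55) → index 0
j=2: u_2=137/660 ∈ [7/55, 3/11) → index 1
j=3: u_3=197/660 ∈ [3/11, 21/55) → index 2
j=4: u_4=257/660 ∈ [21/55, 27/55) → index 3
j=5: u_5=317/660 ∈ [21/55, 27/55) → index 3
j=6: u_6=377/660 ∈ [6/11, 32/55) → index 7
j=7: u_7=437/660 ∈ [32/55, 38/55) → index 8
j=8: u_8=497/660 ∈ [38/55, 46/55) → index 9
j=9: u_9=557/660 ∈ [46/55, 1) → index 10
j=10: u_10=617/660 ∈ [46/55, 1) → index 10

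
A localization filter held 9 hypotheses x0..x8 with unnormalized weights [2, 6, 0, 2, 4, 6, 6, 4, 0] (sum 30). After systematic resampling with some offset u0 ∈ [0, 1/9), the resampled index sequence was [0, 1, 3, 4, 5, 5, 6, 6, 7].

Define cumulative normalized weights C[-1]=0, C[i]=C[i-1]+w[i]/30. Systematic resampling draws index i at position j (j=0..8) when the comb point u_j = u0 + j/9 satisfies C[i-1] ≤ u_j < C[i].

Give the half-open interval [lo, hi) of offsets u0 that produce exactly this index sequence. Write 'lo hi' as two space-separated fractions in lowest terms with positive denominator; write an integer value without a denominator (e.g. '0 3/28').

C = [1/15, 4/15, 4/15, 1/3, 7/15, 2/3, 13/15, 1, 1]
j=0 picked index 0: u0 ∈ [0, 1/15)
j=1 picked index 1: u0 ∈ [-2/45, 7/45)
j=2 picked index 3: u0 ∈ [2/45, 1/9)
j=3 picked index 4: u0 ∈ [0, 2/15)
j=4 picked index 5: u0 ∈ [1/45, 2/9)
j=5 picked index 5: u0 ∈ [-4/45, 1/9)
j=6 picked index 6: u0 ∈ [0, 1/5)
j=7 picked index 6: u0 ∈ [-1/9, 4/45)
j=8 picked index 7: u0 ∈ [-1/45, 1/9)
intersection: [2/45, 1/15)

2/45 1/15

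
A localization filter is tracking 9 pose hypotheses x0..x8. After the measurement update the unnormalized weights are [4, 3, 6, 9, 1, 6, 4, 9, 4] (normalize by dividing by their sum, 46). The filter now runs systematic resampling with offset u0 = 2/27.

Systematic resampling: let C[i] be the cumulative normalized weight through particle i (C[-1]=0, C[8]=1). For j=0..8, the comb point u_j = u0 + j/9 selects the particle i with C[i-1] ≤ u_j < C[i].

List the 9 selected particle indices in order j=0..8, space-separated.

C = [2/23, 7/46, 13/46, 11/23, 1/2, 29/46, 33/46, 21/23, 1]
j=0: u_0=2/27 ∈ [0, 2/23) → index 0
j=1: u_1=5/27 ∈ [7/46, 13/46) → index 2
j=2: u_2=8/27 ∈ [13/46, 11/23) → index 3
j=3: u_3=11/27 ∈ [13/46, 11/23) → index 3
j=4: u_4=14/27 ∈ [1/2, 29/46) → index 5
j=5: u_5=17/27 ∈ [1/2, 29/46) → index 5
j=6: u_6=20/27 ∈ [33/46, 21/23) → index 7
j=7: u_7=23/27 ∈ [33/46, 21/23) → index 7
j=8: u_8=26/27 ∈ [21/23, 1) → index 8

0 2 3 3 5 5 7 7 8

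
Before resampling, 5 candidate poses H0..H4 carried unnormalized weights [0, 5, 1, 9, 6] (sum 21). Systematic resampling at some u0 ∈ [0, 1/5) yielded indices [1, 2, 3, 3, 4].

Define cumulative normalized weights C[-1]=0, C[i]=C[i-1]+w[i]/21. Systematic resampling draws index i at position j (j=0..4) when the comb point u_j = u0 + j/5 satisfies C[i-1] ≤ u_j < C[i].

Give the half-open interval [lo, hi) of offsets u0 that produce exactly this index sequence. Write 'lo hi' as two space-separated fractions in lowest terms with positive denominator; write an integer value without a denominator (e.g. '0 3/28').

C = [0, 5/21, 2/7, 5/7, 1]
j=0 picked index 1: u0 ∈ [0, 5/21)
j=1 picked index 2: u0 ∈ [4/105, 3/35)
j=2 picked index 3: u0 ∈ [-4/35, 11/35)
j=3 picked index 3: u0 ∈ [-11/35, 4/35)
j=4 picked index 4: u0 ∈ [-3/35, 1/5)
intersection: [4/105, 3/35)

4/105 3/35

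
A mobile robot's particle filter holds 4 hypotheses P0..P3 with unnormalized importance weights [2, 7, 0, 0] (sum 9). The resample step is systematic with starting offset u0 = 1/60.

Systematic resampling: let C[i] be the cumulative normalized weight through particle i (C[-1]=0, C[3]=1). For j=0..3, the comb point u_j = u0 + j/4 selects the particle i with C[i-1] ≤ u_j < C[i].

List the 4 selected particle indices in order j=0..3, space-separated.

0 1 1 1

C = [2/9, 1, 1, 1]
j=0: u_0=1/60 ∈ [0, 2/9) → index 0
j=1: u_1=4/15 ∈ [2/9, 1) → index 1
j=2: u_2=31/60 ∈ [2/9, 1) → index 1
j=3: u_3=23/30 ∈ [2/9, 1) → index 1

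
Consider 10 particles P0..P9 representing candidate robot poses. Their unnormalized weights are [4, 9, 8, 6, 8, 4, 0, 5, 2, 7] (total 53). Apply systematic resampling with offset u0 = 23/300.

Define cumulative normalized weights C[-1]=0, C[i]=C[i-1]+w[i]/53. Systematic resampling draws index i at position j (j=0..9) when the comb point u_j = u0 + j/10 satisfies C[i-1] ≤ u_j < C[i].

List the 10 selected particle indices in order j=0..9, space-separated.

1 1 2 2 3 4 5 7 9 9

C = [4/53, 13/53, 21/53, 27/53, 35/53, 39/53, 39/53, 44/53, 46/53, 1]
j=0: u_0=23/300 ∈ [4/53, 13/53) → index 1
j=1: u_1=53/300 ∈ [4/53, 13/53) → index 1
j=2: u_2=83/300 ∈ [13/53, 21/53) → index 2
j=3: u_3=113/300 ∈ [13/53, 21/53) → index 2
j=4: u_4=143/300 ∈ [21/53, 27/53) → index 3
j=5: u_5=173/300 ∈ [27/53, 35/53) → index 4
j=6: u_6=203/300 ∈ [35/53, 39/53) → index 5
j=7: u_7=233/300 ∈ [39/53, 44/53) → index 7
j=8: u_8=263/300 ∈ [46/53, 1) → index 9
j=9: u_9=293/300 ∈ [46/53, 1) → index 9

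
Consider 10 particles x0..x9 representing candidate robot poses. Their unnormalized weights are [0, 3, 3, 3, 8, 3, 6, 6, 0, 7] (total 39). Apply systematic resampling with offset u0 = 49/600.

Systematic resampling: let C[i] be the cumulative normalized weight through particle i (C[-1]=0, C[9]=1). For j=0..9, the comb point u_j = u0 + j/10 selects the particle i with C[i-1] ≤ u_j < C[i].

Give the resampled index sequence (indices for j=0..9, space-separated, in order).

C = [0, 1/13, 2/13, 3/13, 17/39, 20/39, 2/3, 32/39, 32/39, 1]
j=0: u_0=49/600 ∈ [1/13, 2/13) → index 2
j=1: u_1=109/600 ∈ [2/13, 3/13) → index 3
j=2: u_2=169/600 ∈ [3/13, 17/39) → index 4
j=3: u_3=229/600 ∈ [3/13, 17/39) → index 4
j=4: u_4=289/600 ∈ [17/39, 20/39) → index 5
j=5: u_5=349/600 ∈ [20/39, 2/3) → index 6
j=6: u_6=409/600 ∈ [2/3, 32/39) → index 7
j=7: u_7=469/600 ∈ [2/3, 32/39) → index 7
j=8: u_8=529/600 ∈ [32/39, 1) → index 9
j=9: u_9=589/600 ∈ [32/39, 1) → index 9

2 3 4 4 5 6 7 7 9 9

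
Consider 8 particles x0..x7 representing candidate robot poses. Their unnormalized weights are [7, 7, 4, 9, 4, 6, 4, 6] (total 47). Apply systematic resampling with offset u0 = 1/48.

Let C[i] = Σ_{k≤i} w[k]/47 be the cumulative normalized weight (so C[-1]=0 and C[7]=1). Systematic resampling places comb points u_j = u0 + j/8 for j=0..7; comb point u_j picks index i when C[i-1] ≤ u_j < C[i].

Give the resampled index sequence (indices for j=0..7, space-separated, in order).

0 0 1 3 3 4 5 7

C = [7/47, 14/47, 18/47, 27/47, 31/47, 37/47, 41/47, 1]
j=0: u_0=1/48 ∈ [0, 7/47) → index 0
j=1: u_1=7/48 ∈ [0, 7/47) → index 0
j=2: u_2=13/48 ∈ [7/47, 14/47) → index 1
j=3: u_3=19/48 ∈ [18/47, 27/47) → index 3
j=4: u_4=25/48 ∈ [18/47, 27/47) → index 3
j=5: u_5=31/48 ∈ [27/47, 31/47) → index 4
j=6: u_6=37/48 ∈ [31/47, 37/47) → index 5
j=7: u_7=43/48 ∈ [41/47, 1) → index 7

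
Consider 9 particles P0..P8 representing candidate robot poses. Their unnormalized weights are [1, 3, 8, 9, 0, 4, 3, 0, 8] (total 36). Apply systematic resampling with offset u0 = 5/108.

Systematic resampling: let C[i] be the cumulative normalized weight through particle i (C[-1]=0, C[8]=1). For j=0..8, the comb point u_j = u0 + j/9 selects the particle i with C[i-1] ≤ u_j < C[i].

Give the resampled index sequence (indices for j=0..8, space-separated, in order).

1 2 2 3 3 5 6 8 8

C = [1/36, 1/9, 1/3, 7/12, 7/12, 25/36, 7/9, 7/9, 1]
j=0: u_0=5/108 ∈ [1/36, 1/9) → index 1
j=1: u_1=17/108 ∈ [1/9, 1/3) → index 2
j=2: u_2=29/108 ∈ [1/9, 1/3) → index 2
j=3: u_3=41/108 ∈ [1/3, 7/12) → index 3
j=4: u_4=53/108 ∈ [1/3, 7/12) → index 3
j=5: u_5=65/108 ∈ [7/12, 25/36) → index 5
j=6: u_6=77/108 ∈ [25/36, 7/9) → index 6
j=7: u_7=89/108 ∈ [7/9, 1) → index 8
j=8: u_8=101/108 ∈ [7/9, 1) → index 8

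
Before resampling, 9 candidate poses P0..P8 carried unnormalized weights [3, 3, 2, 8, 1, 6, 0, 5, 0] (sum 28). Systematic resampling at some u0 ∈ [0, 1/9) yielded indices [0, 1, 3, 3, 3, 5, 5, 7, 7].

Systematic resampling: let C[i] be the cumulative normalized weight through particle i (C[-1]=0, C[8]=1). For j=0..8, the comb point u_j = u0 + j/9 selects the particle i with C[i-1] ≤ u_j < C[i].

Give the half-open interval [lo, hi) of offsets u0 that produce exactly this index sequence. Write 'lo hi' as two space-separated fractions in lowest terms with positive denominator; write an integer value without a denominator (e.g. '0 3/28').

4/63 13/126

C = [3/28, 3/14, 2/7, 4/7, 17/28, 23/28, 23/28, 1, 1]
j=0 picked index 0: u0 ∈ [0, 3/28)
j=1 picked index 1: u0 ∈ [-1/252, 13/126)
j=2 picked index 3: u0 ∈ [4/63, 22/63)
j=3 picked index 3: u0 ∈ [-1/21, 5/21)
j=4 picked index 3: u0 ∈ [-10/63, 8/63)
j=5 picked index 5: u0 ∈ [13/252, 67/252)
j=6 picked index 5: u0 ∈ [-5/84, 13/84)
j=7 picked index 7: u0 ∈ [11/252, 2/9)
j=8 picked index 7: u0 ∈ [-17/252, 1/9)
intersection: [4/63, 13/126)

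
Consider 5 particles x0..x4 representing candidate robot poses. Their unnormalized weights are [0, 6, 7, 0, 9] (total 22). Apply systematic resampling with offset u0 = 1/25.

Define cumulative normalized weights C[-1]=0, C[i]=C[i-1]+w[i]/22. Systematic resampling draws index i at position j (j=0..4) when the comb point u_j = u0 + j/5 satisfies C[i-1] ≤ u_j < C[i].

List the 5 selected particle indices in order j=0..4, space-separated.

C = [0, 3/11, 13/22, 13/22, 1]
j=0: u_0=1/25 ∈ [0, 3/11) → index 1
j=1: u_1=6/25 ∈ [0, 3/11) → index 1
j=2: u_2=11/25 ∈ [3/11, 13/22) → index 2
j=3: u_3=16/25 ∈ [13/22, 1) → index 4
j=4: u_4=21/25 ∈ [13/22, 1) → index 4

1 1 2 4 4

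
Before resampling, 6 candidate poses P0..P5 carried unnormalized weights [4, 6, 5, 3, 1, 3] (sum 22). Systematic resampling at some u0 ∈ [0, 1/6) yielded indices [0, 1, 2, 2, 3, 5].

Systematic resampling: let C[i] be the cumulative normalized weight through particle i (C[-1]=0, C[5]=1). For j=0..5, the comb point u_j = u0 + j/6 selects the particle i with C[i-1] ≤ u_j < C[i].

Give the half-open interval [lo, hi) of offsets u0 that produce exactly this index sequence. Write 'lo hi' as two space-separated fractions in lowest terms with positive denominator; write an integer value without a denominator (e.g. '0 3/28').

4/33 5/33

C = [2/11, 5/11, 15/22, 9/11, 19/22, 1]
j=0 picked index 0: u0 ∈ [0, 2/11)
j=1 picked index 1: u0 ∈ [1/66, 19/66)
j=2 picked index 2: u0 ∈ [4/33, 23/66)
j=3 picked index 2: u0 ∈ [-1/22, 2/11)
j=4 picked index 3: u0 ∈ [1/66, 5/33)
j=5 picked index 5: u0 ∈ [1/33, 1/6)
intersection: [4/33, 5/33)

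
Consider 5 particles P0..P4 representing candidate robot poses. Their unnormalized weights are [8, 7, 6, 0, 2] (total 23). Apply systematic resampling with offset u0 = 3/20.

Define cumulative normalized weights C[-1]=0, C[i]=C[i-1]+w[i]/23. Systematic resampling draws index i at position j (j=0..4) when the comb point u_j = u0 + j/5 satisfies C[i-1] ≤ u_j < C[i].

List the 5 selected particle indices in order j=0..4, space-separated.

C = [8/23, 15/23, 21/23, 21/23, 1]
j=0: u_0=3/20 ∈ [0, 8/23) → index 0
j=1: u_1=7/20 ∈ [8/23, 15/23) → index 1
j=2: u_2=11/20 ∈ [8/23, 15/23) → index 1
j=3: u_3=3/4 ∈ [15/23, 21/23) → index 2
j=4: u_4=19/20 ∈ [21/23, 1) → index 4

0 1 1 2 4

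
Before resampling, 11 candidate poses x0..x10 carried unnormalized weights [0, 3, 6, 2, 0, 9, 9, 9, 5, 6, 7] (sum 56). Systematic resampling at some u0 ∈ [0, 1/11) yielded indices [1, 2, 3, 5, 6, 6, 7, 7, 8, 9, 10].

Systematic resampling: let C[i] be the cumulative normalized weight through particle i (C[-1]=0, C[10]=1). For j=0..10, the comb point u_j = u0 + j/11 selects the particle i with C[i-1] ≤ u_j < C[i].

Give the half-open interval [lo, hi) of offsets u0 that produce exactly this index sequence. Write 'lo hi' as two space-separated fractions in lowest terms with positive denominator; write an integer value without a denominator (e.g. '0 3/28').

0 9/616

C = [0, 3/56, 9/56, 11/56, 11/56, 5/14, 29/56, 19/28, 43/56, 7/8, 1]
j=0 picked index 1: u0 ∈ [0, 3/56)
j=1 picked index 2: u0 ∈ [-23/616, 43/616)
j=2 picked index 3: u0 ∈ [-13/616, 9/616)
j=3 picked index 5: u0 ∈ [-47/616, 13/154)
j=4 picked index 6: u0 ∈ [-1/154, 95/616)
j=5 picked index 6: u0 ∈ [-15/154, 39/616)
j=6 picked index 7: u0 ∈ [-17/616, 41/308)
j=7 picked index 7: u0 ∈ [-73/616, 13/308)
j=8 picked index 8: u0 ∈ [-15/308, 25/616)
j=9 picked index 9: u0 ∈ [-31/616, 5/88)
j=10 picked index 10: u0 ∈ [-3/88, 1/11)
intersection: [0, 9/616)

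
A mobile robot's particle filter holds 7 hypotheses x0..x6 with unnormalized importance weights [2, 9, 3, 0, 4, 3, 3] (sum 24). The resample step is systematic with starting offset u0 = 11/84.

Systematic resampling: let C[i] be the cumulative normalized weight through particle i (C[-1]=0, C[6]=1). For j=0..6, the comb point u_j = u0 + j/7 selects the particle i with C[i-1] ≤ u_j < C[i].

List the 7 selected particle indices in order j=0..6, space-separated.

C = [1/12, 11/24, 7/12, 7/12, 3/4, 7/8, 1]
j=0: u_0=11/84 ∈ [1/12, 11/24) → index 1
j=1: u_1=23/84 ∈ [1/12, 11/24) → index 1
j=2: u_2=5/12 ∈ [1/12, 11/24) → index 1
j=3: u_3=47/84 ∈ [11/24, 7/12) → index 2
j=4: u_4=59/84 ∈ [7/12, 3/4) → index 4
j=5: u_5=71/84 ∈ [3/4, 7/8) → index 5
j=6: u_6=83/84 ∈ [7/8, 1) → index 6

1 1 1 2 4 5 6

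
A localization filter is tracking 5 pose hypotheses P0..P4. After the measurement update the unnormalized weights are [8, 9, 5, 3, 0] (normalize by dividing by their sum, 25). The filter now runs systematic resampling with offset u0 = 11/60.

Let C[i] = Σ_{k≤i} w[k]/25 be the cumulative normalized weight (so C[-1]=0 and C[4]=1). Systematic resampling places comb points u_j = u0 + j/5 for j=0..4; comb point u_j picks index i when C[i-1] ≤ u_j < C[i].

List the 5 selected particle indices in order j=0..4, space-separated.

0 1 1 2 3

C = [8/25, 17/25, 22/25, 1, 1]
j=0: u_0=11/60 ∈ [0, 8/25) → index 0
j=1: u_1=23/60 ∈ [8/25, 17/25) → index 1
j=2: u_2=7/12 ∈ [8/25, 17/25) → index 1
j=3: u_3=47/60 ∈ [17/25, 22/25) → index 2
j=4: u_4=59/60 ∈ [22/25, 1) → index 3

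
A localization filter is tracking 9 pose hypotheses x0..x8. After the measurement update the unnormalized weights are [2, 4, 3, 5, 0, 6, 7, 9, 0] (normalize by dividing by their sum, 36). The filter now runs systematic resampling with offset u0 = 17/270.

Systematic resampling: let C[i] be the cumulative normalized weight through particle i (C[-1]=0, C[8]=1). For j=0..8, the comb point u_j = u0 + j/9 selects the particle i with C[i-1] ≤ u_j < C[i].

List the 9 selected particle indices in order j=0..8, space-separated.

C = [1/18, 1/6, 1/4, 7/18, 7/18, 5/9, 3/4, 1, 1]
j=0: u_0=17/270 ∈ [1/18, 1/6) → index 1
j=1: u_1=47/270 ∈ [1/6, 1/4) → index 2
j=2: u_2=77/270 ∈ [1/4, 7/18) → index 3
j=3: u_3=107/270 ∈ [7/18, 5/9) → index 5
j=4: u_4=137/270 ∈ [7/18, 5/9) → index 5
j=5: u_5=167/270 ∈ [5/9, 3/4) → index 6
j=6: u_6=197/270 ∈ [5/9, 3/4) → index 6
j=7: u_7=227/270 ∈ [3/4, 1) → index 7
j=8: u_8=257/270 ∈ [3/4, 1) → index 7

1 2 3 5 5 6 6 7 7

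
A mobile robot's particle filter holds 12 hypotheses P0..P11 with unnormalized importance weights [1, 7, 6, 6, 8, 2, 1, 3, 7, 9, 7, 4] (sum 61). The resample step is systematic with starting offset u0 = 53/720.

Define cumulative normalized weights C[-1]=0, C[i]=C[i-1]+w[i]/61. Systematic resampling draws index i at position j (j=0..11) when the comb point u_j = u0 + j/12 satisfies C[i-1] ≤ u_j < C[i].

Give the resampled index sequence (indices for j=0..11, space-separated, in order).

1 2 3 3 4 5 8 8 9 10 10 11

C = [1/61, 8/61, 14/61, 20/61, 28/61, 30/61, 31/61, 34/61, 41/61, 50/61, 57/61, 1]
j=0: u_0=53/720 ∈ [1/61, 8/61) → index 1
j=1: u_1=113/720 ∈ [8/61, 14/61) → index 2
j=2: u_2=173/720 ∈ [14/61, 20/61) → index 3
j=3: u_3=233/720 ∈ [14/61, 20/61) → index 3
j=4: u_4=293/720 ∈ [20/61, 28/61) → index 4
j=5: u_5=353/720 ∈ [28/61, 30/61) → index 5
j=6: u_6=413/720 ∈ [34/61, 41/61) → index 8
j=7: u_7=473/720 ∈ [34/61, 41/61) → index 8
j=8: u_8=533/720 ∈ [41/61, 50/61) → index 9
j=9: u_9=593/720 ∈ [50/61, 57/61) → index 10
j=10: u_10=653/720 ∈ [50/61, 57/61) → index 10
j=11: u_11=713/720 ∈ [57/61, 1) → index 11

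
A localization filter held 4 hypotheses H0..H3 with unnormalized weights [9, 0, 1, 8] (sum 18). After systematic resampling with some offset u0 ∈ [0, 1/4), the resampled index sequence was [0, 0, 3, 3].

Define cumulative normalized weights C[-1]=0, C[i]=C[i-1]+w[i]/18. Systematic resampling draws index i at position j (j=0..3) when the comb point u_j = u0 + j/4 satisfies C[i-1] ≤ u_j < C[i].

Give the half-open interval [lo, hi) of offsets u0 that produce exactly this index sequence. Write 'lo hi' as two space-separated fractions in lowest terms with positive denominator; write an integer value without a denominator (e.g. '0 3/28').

C = [1/2, 1/2, 5/9, 1]
j=0 picked index 0: u0 ∈ [0, 1/2)
j=1 picked index 0: u0 ∈ [-1/4, 1/4)
j=2 picked index 3: u0 ∈ [1/18, 1/2)
j=3 picked index 3: u0 ∈ [-7/36, 1/4)
intersection: [1/18, 1/4)

1/18 1/4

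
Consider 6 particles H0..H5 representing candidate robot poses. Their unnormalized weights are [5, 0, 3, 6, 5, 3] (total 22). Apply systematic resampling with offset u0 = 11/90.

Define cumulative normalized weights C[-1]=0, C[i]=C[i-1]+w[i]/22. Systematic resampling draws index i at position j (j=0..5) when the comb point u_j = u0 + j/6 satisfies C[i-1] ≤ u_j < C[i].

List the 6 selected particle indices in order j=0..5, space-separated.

C = [5/22, 5/22, 4/11, 7/11, 19/22, 1]
j=0: u_0=11/90 ∈ [0, 5/22) → index 0
j=1: u_1=13/45 ∈ [5/22, 4/11) → index 2
j=2: u_2=41/90 ∈ [4/11, 7/11) → index 3
j=3: u_3=28/45 ∈ [4/11, 7/11) → index 3
j=4: u_4=71/90 ∈ [7/11, 19/22) → index 4
j=5: u_5=43/45 ∈ [19/22, 1) → index 5

0 2 3 3 4 5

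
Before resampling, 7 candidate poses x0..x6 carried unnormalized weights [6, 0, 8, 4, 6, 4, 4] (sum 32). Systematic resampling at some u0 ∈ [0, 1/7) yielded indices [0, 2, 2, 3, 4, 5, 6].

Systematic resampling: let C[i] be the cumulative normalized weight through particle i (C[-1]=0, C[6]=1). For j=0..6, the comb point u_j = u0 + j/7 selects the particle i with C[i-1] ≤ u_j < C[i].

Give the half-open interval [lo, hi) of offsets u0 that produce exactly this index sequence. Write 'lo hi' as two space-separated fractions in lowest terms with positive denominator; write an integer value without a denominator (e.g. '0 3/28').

5/112 15/112

C = [3/16, 3/16, 7/16, 9/16, 3/4, 7/8, 1]
j=0 picked index 0: u0 ∈ [0, 3/16)
j=1 picked index 2: u0 ∈ [5/112, 33/112)
j=2 picked index 2: u0 ∈ [-11/112, 17/112)
j=3 picked index 3: u0 ∈ [1/112, 15/112)
j=4 picked index 4: u0 ∈ [-1/112, 5/28)
j=5 picked index 5: u0 ∈ [1/28, 9/56)
j=6 picked index 6: u0 ∈ [1/56, 1/7)
intersection: [5/112, 15/112)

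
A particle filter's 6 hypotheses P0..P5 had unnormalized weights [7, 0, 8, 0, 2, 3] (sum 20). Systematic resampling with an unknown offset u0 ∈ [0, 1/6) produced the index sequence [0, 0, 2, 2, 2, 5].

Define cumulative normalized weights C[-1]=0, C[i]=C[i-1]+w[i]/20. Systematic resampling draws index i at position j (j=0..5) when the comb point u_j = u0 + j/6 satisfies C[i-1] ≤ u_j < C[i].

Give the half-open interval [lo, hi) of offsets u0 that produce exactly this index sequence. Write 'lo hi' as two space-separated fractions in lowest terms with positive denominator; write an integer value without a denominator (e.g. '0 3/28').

C = [7/20, 7/20, 3/4, 3/4, 17/20, 1]
j=0 picked index 0: u0 ∈ [0, 7/20)
j=1 picked index 0: u0 ∈ [-1/6, 11/60)
j=2 picked index 2: u0 ∈ [1/60, 5/12)
j=3 picked index 2: u0 ∈ [-3/20, 1/4)
j=4 picked index 2: u0 ∈ [-19/60, 1/12)
j=5 picked index 5: u0 ∈ [1/60, 1/6)
intersection: [1/60, 1/12)

1/60 1/12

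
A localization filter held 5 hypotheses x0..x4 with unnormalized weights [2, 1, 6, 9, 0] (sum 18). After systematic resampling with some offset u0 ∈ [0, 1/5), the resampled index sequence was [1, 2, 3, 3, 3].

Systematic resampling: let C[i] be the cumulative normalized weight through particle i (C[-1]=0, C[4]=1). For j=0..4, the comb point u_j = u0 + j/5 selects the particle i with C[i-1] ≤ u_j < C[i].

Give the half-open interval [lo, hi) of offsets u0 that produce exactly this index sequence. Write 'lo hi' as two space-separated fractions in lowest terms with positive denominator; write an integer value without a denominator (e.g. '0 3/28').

C = [1/9, 1/6, 1/2, 1, 1]
j=0 picked index 1: u0 ∈ [1/9, 1/6)
j=1 picked index 2: u0 ∈ [-1/30, 3/10)
j=2 picked index 3: u0 ∈ [1/10, 3/5)
j=3 picked index 3: u0 ∈ [-1/10, 2/5)
j=4 picked index 3: u0 ∈ [-3/10, 1/5)
intersection: [1/9, 1/6)

1/9 1/6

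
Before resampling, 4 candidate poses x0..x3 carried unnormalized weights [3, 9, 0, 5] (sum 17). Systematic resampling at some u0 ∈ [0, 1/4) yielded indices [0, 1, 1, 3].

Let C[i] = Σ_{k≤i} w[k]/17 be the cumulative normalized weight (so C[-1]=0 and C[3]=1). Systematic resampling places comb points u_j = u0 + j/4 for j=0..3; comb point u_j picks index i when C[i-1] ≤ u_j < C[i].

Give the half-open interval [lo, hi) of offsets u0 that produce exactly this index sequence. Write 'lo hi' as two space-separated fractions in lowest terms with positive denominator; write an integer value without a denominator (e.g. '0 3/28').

C = [3/17, 12/17, 12/17, 1]
j=0 picked index 0: u0 ∈ [0, 3/17)
j=1 picked index 1: u0 ∈ [-5/68, 31/68)
j=2 picked index 1: u0 ∈ [-11/34, 7/34)
j=3 picked index 3: u0 ∈ [-3/68, 1/4)
intersection: [0, 3/17)

0 3/17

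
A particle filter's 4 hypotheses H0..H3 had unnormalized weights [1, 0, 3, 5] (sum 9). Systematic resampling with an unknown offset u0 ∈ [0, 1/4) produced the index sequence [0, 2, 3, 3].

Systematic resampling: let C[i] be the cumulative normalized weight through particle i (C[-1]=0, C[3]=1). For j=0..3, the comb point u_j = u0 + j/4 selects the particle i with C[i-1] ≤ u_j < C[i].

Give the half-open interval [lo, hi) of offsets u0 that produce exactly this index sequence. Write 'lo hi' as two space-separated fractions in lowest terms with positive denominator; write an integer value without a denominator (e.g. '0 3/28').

C = [1/9, 1/9, 4/9, 1]
j=0 picked index 0: u0 ∈ [0, 1/9)
j=1 picked index 2: u0 ∈ [-5/36, 7/36)
j=2 picked index 3: u0 ∈ [-1/18, 1/2)
j=3 picked index 3: u0 ∈ [-11/36, 1/4)
intersection: [0, 1/9)

0 1/9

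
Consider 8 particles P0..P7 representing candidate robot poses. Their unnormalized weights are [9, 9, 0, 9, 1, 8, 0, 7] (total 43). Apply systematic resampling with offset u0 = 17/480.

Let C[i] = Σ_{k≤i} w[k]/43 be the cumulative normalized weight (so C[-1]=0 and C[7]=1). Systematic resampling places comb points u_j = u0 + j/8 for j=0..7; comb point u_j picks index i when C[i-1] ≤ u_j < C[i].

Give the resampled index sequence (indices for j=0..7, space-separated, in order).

C = [9/43, 18/43, 18/43, 27/43, 28/43, 36/43, 36/43, 1]
j=0: u_0=17/480 ∈ [0, 9/43) → index 0
j=1: u_1=77/480 ∈ [0, 9/43) → index 0
j=2: u_2=137/480 ∈ [9/43, 18/43) → index 1
j=3: u_3=197/480 ∈ [9/43, 18/43) → index 1
j=4: u_4=257/480 ∈ [18/43, 27/43) → index 3
j=5: u_5=317/480 ∈ [28/43, 36/43) → index 5
j=6: u_6=377/480 ∈ [28/43, 36/43) → index 5
j=7: u_7=437/480 ∈ [36/43, 1) → index 7

0 0 1 1 3 5 5 7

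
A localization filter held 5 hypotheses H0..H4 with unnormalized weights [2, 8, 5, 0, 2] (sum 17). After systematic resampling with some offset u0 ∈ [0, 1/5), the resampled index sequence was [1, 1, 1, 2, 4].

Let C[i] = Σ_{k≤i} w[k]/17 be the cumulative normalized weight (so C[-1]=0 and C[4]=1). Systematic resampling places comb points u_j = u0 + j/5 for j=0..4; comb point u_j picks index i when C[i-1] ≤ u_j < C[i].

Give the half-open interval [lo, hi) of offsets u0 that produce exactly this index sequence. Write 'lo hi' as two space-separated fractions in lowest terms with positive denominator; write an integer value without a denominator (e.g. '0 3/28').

C = [2/17, 10/17, 15/17, 15/17, 1]
j=0 picked index 1: u0 ∈ [2/17, 10/17)
j=1 picked index 1: u0 ∈ [-7/85, 33/85)
j=2 picked index 1: u0 ∈ [-24/85, 16/85)
j=3 picked index 2: u0 ∈ [-1/85, 24/85)
j=4 picked index 4: u0 ∈ [7/85, 1/5)
intersection: [2/17, 16/85)

2/17 16/85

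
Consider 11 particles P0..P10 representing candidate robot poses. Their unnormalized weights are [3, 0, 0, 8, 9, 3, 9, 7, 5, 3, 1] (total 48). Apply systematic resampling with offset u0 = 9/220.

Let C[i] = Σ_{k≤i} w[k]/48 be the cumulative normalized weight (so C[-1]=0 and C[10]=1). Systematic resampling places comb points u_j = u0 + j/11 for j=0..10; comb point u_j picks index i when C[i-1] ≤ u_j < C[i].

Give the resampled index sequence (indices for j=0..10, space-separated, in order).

0 3 3 4 4 6 6 7 7 8 9

C = [1/16, 1/16, 1/16, 11/48, 5/12, 23/48, 2/3, 13/16, 11/12, 47/48, 1]
j=0: u_0=9/220 ∈ [0, 1/16) → index 0
j=1: u_1=29/220 ∈ [1/16, 11/48) → index 3
j=2: u_2=49/220 ∈ [1/16, 11/48) → index 3
j=3: u_3=69/220 ∈ [11/48, 5/12) → index 4
j=4: u_4=89/220 ∈ [11/48, 5/12) → index 4
j=5: u_5=109/220 ∈ [23/48, 2/3) → index 6
j=6: u_6=129/220 ∈ [23/48, 2/3) → index 6
j=7: u_7=149/220 ∈ [2/3, 13/16) → index 7
j=8: u_8=169/220 ∈ [2/3, 13/16) → index 7
j=9: u_9=189/220 ∈ [13/16, 11/12) → index 8
j=10: u_10=19/20 ∈ [11/12, 47/48) → index 9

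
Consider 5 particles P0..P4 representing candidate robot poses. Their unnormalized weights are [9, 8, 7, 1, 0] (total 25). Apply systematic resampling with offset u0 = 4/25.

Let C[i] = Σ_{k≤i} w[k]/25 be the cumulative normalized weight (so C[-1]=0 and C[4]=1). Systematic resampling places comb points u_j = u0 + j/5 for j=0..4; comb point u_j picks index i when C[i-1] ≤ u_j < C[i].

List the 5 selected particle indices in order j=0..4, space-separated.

C = [9/25, 17/25, 24/25, 1, 1]
j=0: u_0=4/25 ∈ [0, 9/25) → index 0
j=1: u_1=9/25 ∈ [9/25, 17/25) → index 1
j=2: u_2=14/25 ∈ [9/25, 17/25) → index 1
j=3: u_3=19/25 ∈ [17/25, 24/25) → index 2
j=4: u_4=24/25 ∈ [24/25, 1) → index 3

0 1 1 2 3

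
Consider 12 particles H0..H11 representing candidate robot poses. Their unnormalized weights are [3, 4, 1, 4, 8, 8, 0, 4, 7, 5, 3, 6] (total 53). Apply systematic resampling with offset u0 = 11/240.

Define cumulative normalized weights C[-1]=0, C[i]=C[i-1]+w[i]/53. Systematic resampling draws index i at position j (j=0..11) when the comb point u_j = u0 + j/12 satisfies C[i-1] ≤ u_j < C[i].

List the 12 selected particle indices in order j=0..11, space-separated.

0 1 3 4 5 5 7 8 8 9 10 11

C = [3/53, 7/53, 8/53, 12/53, 20/53, 28/53, 28/53, 32/53, 39/53, 44/53, 47/53, 1]
j=0: u_0=11/240 ∈ [0, 3/53) → index 0
j=1: u_1=31/240 ∈ [3/53, 7/53) → index 1
j=2: u_2=17/80 ∈ [8/53, 12/53) → index 3
j=3: u_3=71/240 ∈ [12/53, 20/53) → index 4
j=4: u_4=91/240 ∈ [20/53, 28/53) → index 5
j=5: u_5=37/80 ∈ [20/53, 28/53) → index 5
j=6: u_6=131/240 ∈ [28/53, 32/53) → index 7
j=7: u_7=151/240 ∈ [32/53, 39/53) → index 8
j=8: u_8=57/80 ∈ [32/53, 39/53) → index 8
j=9: u_9=191/240 ∈ [39/53, 44/53) → index 9
j=10: u_10=211/240 ∈ [44/53, 47/53) → index 10
j=11: u_11=77/80 ∈ [47/53, 1) → index 11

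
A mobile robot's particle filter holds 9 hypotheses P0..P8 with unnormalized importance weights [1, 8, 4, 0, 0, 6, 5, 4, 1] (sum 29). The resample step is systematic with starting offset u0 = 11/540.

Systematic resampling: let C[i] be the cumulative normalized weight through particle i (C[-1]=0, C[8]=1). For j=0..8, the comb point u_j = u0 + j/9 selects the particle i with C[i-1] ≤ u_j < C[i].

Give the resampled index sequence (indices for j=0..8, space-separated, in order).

C = [1/29, 9/29, 13/29, 13/29, 13/29, 19/29, 24/29, 28/29, 1]
j=0: u_0=11/540 ∈ [0, 1/29) → index 0
j=1: u_1=71/540 ∈ [1/29, 9/29) → index 1
j=2: u_2=131/540 ∈ [1/29, 9/29) → index 1
j=3: u_3=191/540 ∈ [9/29, 13/29) → index 2
j=4: u_4=251/540 ∈ [13/29, 19/29) → index 5
j=5: u_5=311/540 ∈ [13/29, 19/29) → index 5
j=6: u_6=371/540 ∈ [19/29, 24/29) → index 6
j=7: u_7=431/540 ∈ [19/29, 24/29) → index 6
j=8: u_8=491/540 ∈ [24/29, 28/29) → index 7

0 1 1 2 5 5 6 6 7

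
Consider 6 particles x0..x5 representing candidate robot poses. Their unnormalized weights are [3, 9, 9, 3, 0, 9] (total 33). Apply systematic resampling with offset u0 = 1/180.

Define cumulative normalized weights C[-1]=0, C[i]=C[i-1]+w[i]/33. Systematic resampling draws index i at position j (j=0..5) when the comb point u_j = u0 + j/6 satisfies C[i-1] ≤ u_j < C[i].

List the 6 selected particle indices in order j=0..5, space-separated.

C = [1/11, 4/11, 7/11, 8/11, 8/11, 1]
j=0: u_0=1/180 ∈ [0, 1/11) → index 0
j=1: u_1=31/180 ∈ [1/11, 4/11) → index 1
j=2: u_2=61/180 ∈ [1/11, 4/11) → index 1
j=3: u_3=91/180 ∈ [4/11, 7/11) → index 2
j=4: u_4=121/180 ∈ [7/11, 8/11) → index 3
j=5: u_5=151/180 ∈ [8/11, 1) → index 5

0 1 1 2 3 5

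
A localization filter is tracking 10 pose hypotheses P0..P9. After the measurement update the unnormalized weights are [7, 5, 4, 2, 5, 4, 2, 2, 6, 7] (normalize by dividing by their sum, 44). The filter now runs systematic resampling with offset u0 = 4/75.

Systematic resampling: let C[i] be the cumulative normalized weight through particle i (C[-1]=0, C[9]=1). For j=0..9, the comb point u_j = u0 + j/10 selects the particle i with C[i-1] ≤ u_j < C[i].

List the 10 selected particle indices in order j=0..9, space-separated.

0 0 1 2 4 5 6 8 9 9

C = [7/44, 3/11, 4/11, 9/22, 23/44, 27/44, 29/44, 31/44, 37/44, 1]
j=0: u_0=4/75 ∈ [0, 7/44) → index 0
j=1: u_1=23/150 ∈ [0, 7/44) → index 0
j=2: u_2=19/75 ∈ [7/44, 3/11) → index 1
j=3: u_3=53/150 ∈ [3/11, 4/11) → index 2
j=4: u_4=34/75 ∈ [9/22, 23/44) → index 4
j=5: u_5=83/150 ∈ [23/44, 27/44) → index 5
j=6: u_6=49/75 ∈ [27/44, 29/44) → index 6
j=7: u_7=113/150 ∈ [31/44, 37/44) → index 8
j=8: u_8=64/75 ∈ [37/44, 1) → index 9
j=9: u_9=143/150 ∈ [37/44, 1) → index 9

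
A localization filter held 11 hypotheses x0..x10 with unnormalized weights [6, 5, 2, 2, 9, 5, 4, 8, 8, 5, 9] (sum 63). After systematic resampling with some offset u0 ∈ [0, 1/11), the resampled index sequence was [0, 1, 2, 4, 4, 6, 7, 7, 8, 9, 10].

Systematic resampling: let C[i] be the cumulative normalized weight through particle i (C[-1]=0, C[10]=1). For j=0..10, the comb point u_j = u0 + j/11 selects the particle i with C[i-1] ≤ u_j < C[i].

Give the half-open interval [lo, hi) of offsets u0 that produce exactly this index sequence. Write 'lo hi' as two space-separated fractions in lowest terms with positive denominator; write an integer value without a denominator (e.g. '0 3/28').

4/693 10/693

C = [2/21, 11/63, 13/63, 5/21, 8/21, 29/63, 11/21, 41/63, 7/9, 6/7, 1]
j=0 picked index 0: u0 ∈ [0, 2/21)
j=1 picked index 1: u0 ∈ [1/231, 58/693)
j=2 picked index 2: u0 ∈ [-5/693, 17/693)
j=3 picked index 4: u0 ∈ [-8/231, 25/231)
j=4 picked index 4: u0 ∈ [-29/231, 4/231)
j=5 picked index 6: u0 ∈ [4/693, 16/231)
j=6 picked index 7: u0 ∈ [-5/231, 73/693)
j=7 picked index 7: u0 ∈ [-26/231, 10/693)
j=8 picked index 8: u0 ∈ [-53/693, 5/99)
j=9 picked index 9: u0 ∈ [-4/99, 3/77)
j=10 picked index 10: u0 ∈ [-4/77, 1/11)
intersection: [4/693, 10/693)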